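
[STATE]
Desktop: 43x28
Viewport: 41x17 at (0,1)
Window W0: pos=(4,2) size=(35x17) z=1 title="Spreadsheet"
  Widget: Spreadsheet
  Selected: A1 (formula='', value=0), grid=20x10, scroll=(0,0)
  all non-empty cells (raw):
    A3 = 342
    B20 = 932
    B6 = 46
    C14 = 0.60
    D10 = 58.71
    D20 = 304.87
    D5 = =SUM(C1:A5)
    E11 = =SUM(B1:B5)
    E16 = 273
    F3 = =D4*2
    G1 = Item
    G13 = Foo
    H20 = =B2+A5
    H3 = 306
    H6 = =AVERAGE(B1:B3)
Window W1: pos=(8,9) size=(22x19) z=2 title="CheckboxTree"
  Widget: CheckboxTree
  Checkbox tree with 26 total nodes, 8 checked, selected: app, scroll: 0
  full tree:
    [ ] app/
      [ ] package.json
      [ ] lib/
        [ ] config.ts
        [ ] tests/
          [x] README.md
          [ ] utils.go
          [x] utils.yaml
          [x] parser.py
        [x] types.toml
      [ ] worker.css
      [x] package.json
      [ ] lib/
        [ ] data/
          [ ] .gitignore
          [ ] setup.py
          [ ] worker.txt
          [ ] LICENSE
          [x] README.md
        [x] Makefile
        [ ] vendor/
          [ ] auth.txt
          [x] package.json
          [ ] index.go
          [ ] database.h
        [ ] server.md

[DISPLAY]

                                         
    ┏━━━━━━━━━━━━━━━━━━━━━━━━━━━━━━━━━┓  
    ┃ Spreadsheet                     ┃  
    ┠─────────────────────────────────┨  
    ┃A1:                              ┃  
    ┃       A       B       C       D ┃  
    ┃---------------------------------┃  
    ┃  1      [0]       0       0     ┃  
    ┃  2┏━━━━━━━━━━━━━━━━━━━━┓  0     ┃  
    ┃  3┃ CheckboxTree       ┃  0     ┃  
    ┃  4┠────────────────────┨  0     ┃  
    ┃  5┃>[-] app/           ┃  0     ┃  
    ┃  6┃   [ ] package.json ┃  0     ┃  
    ┃  7┃   [-] lib/         ┃  0     ┃  
    ┃  8┃     [ ] config.ts  ┃  0     ┃  
    ┃  9┃     [-] tests/     ┃  0     ┃  
    ┃ 10┃       [x] README.md┃  0   58┃  


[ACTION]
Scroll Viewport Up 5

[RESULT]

                                         
                                         
    ┏━━━━━━━━━━━━━━━━━━━━━━━━━━━━━━━━━┓  
    ┃ Spreadsheet                     ┃  
    ┠─────────────────────────────────┨  
    ┃A1:                              ┃  
    ┃       A       B       C       D ┃  
    ┃---------------------------------┃  
    ┃  1      [0]       0       0     ┃  
    ┃  2┏━━━━━━━━━━━━━━━━━━━━┓  0     ┃  
    ┃  3┃ CheckboxTree       ┃  0     ┃  
    ┃  4┠────────────────────┨  0     ┃  
    ┃  5┃>[-] app/           ┃  0     ┃  
    ┃  6┃   [ ] package.json ┃  0     ┃  
    ┃  7┃   [-] lib/         ┃  0     ┃  
    ┃  8┃     [ ] config.ts  ┃  0     ┃  
    ┃  9┃     [-] tests/     ┃  0     ┃  


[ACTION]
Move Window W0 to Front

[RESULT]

                                         
                                         
    ┏━━━━━━━━━━━━━━━━━━━━━━━━━━━━━━━━━┓  
    ┃ Spreadsheet                     ┃  
    ┠─────────────────────────────────┨  
    ┃A1:                              ┃  
    ┃       A       B       C       D ┃  
    ┃---------------------------------┃  
    ┃  1      [0]       0       0     ┃  
    ┃  2        0       0       0     ┃  
    ┃  3      342       0       0     ┃  
    ┃  4        0       0       0     ┃  
    ┃  5        0       0       0     ┃  
    ┃  6        0      46       0     ┃  
    ┃  7        0       0       0     ┃  
    ┃  8        0       0       0     ┃  
    ┃  9        0       0       0     ┃  


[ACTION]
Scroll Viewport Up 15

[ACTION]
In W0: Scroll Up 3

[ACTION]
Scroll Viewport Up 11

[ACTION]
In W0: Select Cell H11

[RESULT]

                                         
                                         
    ┏━━━━━━━━━━━━━━━━━━━━━━━━━━━━━━━━━┓  
    ┃ Spreadsheet                     ┃  
    ┠─────────────────────────────────┨  
    ┃H11:                             ┃  
    ┃       A       B       C       D ┃  
    ┃---------------------------------┃  
    ┃  1        0       0       0     ┃  
    ┃  2        0       0       0     ┃  
    ┃  3      342       0       0     ┃  
    ┃  4        0       0       0     ┃  
    ┃  5        0       0       0     ┃  
    ┃  6        0      46       0     ┃  
    ┃  7        0       0       0     ┃  
    ┃  8        0       0       0     ┃  
    ┃  9        0       0       0     ┃  


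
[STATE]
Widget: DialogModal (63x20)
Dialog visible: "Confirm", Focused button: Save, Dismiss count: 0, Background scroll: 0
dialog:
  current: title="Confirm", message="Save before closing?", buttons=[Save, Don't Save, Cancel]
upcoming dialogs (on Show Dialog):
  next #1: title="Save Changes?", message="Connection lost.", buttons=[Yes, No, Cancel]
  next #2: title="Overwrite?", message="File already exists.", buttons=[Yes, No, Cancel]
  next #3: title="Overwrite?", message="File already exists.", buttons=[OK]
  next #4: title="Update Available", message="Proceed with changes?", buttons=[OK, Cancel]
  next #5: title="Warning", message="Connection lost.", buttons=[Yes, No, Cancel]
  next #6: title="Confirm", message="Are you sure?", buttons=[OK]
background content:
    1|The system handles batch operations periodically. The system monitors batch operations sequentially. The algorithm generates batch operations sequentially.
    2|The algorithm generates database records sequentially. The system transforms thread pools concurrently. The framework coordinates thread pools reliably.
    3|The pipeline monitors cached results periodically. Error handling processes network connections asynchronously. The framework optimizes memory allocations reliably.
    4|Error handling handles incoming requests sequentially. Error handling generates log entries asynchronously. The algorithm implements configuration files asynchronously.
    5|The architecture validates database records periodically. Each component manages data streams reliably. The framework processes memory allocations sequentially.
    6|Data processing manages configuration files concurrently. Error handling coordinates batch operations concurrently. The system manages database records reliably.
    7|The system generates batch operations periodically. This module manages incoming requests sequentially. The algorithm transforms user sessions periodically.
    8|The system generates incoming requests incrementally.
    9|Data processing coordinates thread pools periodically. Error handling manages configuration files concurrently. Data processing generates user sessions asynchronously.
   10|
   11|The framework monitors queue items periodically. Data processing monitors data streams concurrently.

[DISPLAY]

The system handles batch operations periodically. The system mo
The algorithm generates database records sequentially. The syst
The pipeline monitors cached results periodically. Error handli
Error handling handles incoming requests sequentially. Error ha
The architecture validates database records periodically. Each 
Data processing manages configuration files concurrently. Error
The system generates batch operations periodically. This module
The system gene┌──────────────────────────────┐tally.          
Data processing│           Confirm            │ically. Error ha
               │     Save before closing?     │                
The framework m│ [Save]  Don't Save   Cancel  │. Data processin
               └──────────────────────────────┘                
                                                               
                                                               
                                                               
                                                               
                                                               
                                                               
                                                               
                                                               


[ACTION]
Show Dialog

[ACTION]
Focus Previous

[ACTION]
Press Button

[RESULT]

The system handles batch operations periodically. The system mo
The algorithm generates database records sequentially. The syst
The pipeline monitors cached results periodically. Error handli
Error handling handles incoming requests sequentially. Error ha
The architecture validates database records periodically. Each 
Data processing manages configuration files concurrently. Error
The system generates batch operations periodically. This module
The system generates incoming requests incrementally.          
Data processing coordinates thread pools periodically. Error ha
                                                               
The framework monitors queue items periodically. Data processin
                                                               
                                                               
                                                               
                                                               
                                                               
                                                               
                                                               
                                                               
                                                               


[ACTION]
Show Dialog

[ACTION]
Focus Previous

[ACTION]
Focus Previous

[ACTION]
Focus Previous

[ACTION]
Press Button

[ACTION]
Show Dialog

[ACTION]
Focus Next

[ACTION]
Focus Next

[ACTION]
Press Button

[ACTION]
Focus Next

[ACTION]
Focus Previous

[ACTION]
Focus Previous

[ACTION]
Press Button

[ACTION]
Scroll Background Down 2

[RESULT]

The pipeline monitors cached results periodically. Error handli
Error handling handles incoming requests sequentially. Error ha
The architecture validates database records periodically. Each 
Data processing manages configuration files concurrently. Error
The system generates batch operations periodically. This module
The system generates incoming requests incrementally.          
Data processing coordinates thread pools periodically. Error ha
                                                               
The framework monitors queue items periodically. Data processin
                                                               
                                                               
                                                               
                                                               
                                                               
                                                               
                                                               
                                                               
                                                               
                                                               
                                                               


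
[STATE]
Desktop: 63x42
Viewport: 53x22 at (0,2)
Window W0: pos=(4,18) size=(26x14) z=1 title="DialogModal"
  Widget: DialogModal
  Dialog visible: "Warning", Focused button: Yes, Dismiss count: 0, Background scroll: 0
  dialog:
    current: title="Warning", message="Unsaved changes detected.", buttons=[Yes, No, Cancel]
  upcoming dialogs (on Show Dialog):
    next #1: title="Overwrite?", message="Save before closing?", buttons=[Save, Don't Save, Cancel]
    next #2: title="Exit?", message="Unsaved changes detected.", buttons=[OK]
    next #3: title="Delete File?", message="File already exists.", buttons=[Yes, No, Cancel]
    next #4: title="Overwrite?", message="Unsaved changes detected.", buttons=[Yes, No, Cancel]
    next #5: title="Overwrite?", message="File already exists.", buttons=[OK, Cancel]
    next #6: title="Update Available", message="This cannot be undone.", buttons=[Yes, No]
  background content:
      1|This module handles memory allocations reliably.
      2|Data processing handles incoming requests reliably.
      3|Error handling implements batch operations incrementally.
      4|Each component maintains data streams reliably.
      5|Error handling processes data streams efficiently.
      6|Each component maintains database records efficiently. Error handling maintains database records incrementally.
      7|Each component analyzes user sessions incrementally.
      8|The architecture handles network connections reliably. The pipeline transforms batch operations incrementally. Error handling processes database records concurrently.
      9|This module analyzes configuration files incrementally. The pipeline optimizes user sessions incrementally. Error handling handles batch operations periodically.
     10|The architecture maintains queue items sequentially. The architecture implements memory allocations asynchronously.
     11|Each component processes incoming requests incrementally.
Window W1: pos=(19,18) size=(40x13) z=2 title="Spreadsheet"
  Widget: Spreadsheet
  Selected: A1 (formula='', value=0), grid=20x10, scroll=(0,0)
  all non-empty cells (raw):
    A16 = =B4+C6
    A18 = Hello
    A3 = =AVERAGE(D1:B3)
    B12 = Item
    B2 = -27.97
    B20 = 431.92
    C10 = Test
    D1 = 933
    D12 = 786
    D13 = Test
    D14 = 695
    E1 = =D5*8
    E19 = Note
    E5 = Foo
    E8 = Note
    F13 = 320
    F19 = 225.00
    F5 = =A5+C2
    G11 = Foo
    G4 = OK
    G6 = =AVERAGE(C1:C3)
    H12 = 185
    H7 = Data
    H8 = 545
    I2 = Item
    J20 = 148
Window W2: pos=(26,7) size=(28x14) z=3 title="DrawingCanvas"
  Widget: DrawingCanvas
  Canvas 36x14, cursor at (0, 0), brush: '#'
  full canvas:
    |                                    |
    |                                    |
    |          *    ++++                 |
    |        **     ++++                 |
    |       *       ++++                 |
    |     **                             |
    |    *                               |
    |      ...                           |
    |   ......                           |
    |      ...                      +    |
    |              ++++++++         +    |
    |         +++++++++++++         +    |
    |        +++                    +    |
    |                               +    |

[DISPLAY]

                                                     
                                                     
                                                     
                                                     
                                                     
                          ┏━━━━━━━━━━━━━━━━━━━━━━━━━━
                          ┃ DrawingCanvas            
                          ┠──────────────────────────
                          ┃+                         
                          ┃                          
                          ┃          *    ++++       
                          ┃        **     ++++       
                          ┃       *       ++++       
                          ┃     **                   
                          ┃    *                     
                          ┃      ...                 
    ┏━━━━━━━━━━━━━━┏━━━━━━┃   ......                 
    ┃ DialogModal  ┃ Sprea┃      ...                 
    ┠──────────────┠──────┗━━━━━━━━━━━━━━━━━━━━━━━━━━
    ┃This module ha┃A1:                              
    ┃Data processin┃       A       B       C       D 
    ┃Er┌───────────┃---------------------------------


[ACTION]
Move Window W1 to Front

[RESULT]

                                                     
                                                     
                                                     
                                                     
                                                     
                          ┏━━━━━━━━━━━━━━━━━━━━━━━━━━
                          ┃ DrawingCanvas            
                          ┠──────────────────────────
                          ┃+                         
                          ┃                          
                          ┃          *    ++++       
                          ┃        **     ++++       
                          ┃       *       ++++       
                          ┃     **                   
                          ┃    *                     
                          ┃      ...                 
    ┏━━━━━━━━━━━━━━┏━━━━━━━━━━━━━━━━━━━━━━━━━━━━━━━━━
    ┃ DialogModal  ┃ Spreadsheet                     
    ┠──────────────┠─────────────────────────────────
    ┃This module ha┃A1:                              
    ┃Data processin┃       A       B       C       D 
    ┃Er┌───────────┃---------------------------------


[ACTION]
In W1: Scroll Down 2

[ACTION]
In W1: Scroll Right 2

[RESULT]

                                                     
                                                     
                                                     
                                                     
                                                     
                          ┏━━━━━━━━━━━━━━━━━━━━━━━━━━
                          ┃ DrawingCanvas            
                          ┠──────────────────────────
                          ┃+                         
                          ┃                          
                          ┃          *    ++++       
                          ┃        **     ++++       
                          ┃       *       ++++       
                          ┃     **                   
                          ┃    *                     
                          ┃      ...                 
    ┏━━━━━━━━━━━━━━┏━━━━━━━━━━━━━━━━━━━━━━━━━━━━━━━━━
    ┃ DialogModal  ┃ Spreadsheet                     
    ┠──────────────┠─────────────────────────────────
    ┃This module ha┃A1:                              
    ┃Data processin┃       C       D       E       F 
    ┃Er┌───────────┃---------------------------------


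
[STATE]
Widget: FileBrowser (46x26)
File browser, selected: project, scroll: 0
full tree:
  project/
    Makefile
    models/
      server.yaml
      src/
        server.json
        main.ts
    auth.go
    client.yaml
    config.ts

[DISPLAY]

> [-] project/                                
    Makefile                                  
    [+] models/                               
    auth.go                                   
    client.yaml                               
    config.ts                                 
                                              
                                              
                                              
                                              
                                              
                                              
                                              
                                              
                                              
                                              
                                              
                                              
                                              
                                              
                                              
                                              
                                              
                                              
                                              
                                              


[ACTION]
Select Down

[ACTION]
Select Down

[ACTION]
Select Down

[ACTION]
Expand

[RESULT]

  [-] project/                                
    Makefile                                  
    [+] models/                               
  > auth.go                                   
    client.yaml                               
    config.ts                                 
                                              
                                              
                                              
                                              
                                              
                                              
                                              
                                              
                                              
                                              
                                              
                                              
                                              
                                              
                                              
                                              
                                              
                                              
                                              
                                              


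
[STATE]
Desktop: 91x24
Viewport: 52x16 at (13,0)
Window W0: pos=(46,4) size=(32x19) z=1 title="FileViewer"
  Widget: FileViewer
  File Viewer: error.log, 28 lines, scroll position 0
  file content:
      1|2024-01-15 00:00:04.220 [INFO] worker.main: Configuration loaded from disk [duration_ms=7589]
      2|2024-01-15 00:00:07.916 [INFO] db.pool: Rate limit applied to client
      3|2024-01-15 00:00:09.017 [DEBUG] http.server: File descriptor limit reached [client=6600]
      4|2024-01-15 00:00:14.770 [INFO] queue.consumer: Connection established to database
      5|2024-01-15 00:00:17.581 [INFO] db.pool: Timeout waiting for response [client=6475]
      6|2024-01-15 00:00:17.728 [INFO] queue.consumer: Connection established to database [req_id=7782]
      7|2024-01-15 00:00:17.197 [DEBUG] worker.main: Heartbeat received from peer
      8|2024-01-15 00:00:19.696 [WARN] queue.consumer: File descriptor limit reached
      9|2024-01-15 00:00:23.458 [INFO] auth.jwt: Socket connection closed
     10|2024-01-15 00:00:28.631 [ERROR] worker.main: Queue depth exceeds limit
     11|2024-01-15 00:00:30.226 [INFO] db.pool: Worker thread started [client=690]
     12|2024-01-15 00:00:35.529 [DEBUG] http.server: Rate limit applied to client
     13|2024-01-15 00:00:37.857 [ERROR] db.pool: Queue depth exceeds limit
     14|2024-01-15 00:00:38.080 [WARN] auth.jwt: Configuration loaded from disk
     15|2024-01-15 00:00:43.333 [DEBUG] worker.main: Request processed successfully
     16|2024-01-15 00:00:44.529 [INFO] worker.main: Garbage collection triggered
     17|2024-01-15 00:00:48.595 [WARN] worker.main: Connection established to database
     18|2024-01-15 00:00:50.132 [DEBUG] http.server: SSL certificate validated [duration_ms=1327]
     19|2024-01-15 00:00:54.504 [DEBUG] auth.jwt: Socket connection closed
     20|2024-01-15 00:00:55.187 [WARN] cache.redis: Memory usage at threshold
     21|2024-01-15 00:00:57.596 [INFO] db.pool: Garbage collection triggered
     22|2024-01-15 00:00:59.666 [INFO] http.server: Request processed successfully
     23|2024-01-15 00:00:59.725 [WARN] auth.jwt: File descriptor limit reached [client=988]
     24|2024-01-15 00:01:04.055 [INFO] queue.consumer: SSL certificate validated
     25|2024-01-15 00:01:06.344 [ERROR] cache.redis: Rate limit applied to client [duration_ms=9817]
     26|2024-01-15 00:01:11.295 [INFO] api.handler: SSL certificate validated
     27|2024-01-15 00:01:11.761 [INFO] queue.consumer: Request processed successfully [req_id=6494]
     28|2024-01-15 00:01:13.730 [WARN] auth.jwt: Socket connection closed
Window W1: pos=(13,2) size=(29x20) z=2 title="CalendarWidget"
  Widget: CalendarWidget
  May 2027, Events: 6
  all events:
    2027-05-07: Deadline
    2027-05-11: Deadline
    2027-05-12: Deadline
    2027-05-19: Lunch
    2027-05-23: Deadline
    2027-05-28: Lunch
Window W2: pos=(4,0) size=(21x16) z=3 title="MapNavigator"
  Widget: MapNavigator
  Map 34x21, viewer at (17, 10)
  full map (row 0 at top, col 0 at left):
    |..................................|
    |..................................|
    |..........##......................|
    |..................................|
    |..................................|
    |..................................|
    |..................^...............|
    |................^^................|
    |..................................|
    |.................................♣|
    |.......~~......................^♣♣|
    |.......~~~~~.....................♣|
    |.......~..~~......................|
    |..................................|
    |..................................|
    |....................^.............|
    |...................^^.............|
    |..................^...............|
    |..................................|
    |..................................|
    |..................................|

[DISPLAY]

━━━━━━━━━━━┓                                        
gator      ┃                                        
───────────┨━━━━━━━━━━━━━━━━┓                       
...........┃dget            ┃                       
...........┃────────────────┨    ┏━━━━━━━━━━━━━━━━━━
..^........┃ay 2027         ┃    ┃ FileViewer       
^^.........┃ Fr Sa Su       ┃    ┠──────────────────
...........┃     1  2       ┃    ┃2024-01-15 00:00:0
...........┃  7*  8  9      ┃    ┃2024-01-15 00:00:0
.@.........┃13 14 15 16     ┃    ┃2024-01-15 00:00:0
...........┃0 21 22 23*     ┃    ┃2024-01-15 00:00:1
...........┃ 28* 29 30      ┃    ┃2024-01-15 00:00:1
...........┃                ┃    ┃2024-01-15 00:00:1
...........┃                ┃    ┃2024-01-15 00:00:1
....^......┃                ┃    ┃2024-01-15 00:00:1
━━━━━━━━━━━┛                ┃    ┃2024-01-15 00:00:2


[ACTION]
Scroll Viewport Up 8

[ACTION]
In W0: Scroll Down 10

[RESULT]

━━━━━━━━━━━┓                                        
gator      ┃                                        
───────────┨━━━━━━━━━━━━━━━━┓                       
...........┃dget            ┃                       
...........┃────────────────┨    ┏━━━━━━━━━━━━━━━━━━
..^........┃ay 2027         ┃    ┃ FileViewer       
^^.........┃ Fr Sa Su       ┃    ┠──────────────────
...........┃     1  2       ┃    ┃2024-01-15 00:00:3
...........┃  7*  8  9      ┃    ┃2024-01-15 00:00:3
.@.........┃13 14 15 16     ┃    ┃2024-01-15 00:00:3
...........┃0 21 22 23*     ┃    ┃2024-01-15 00:00:3
...........┃ 28* 29 30      ┃    ┃2024-01-15 00:00:4
...........┃                ┃    ┃2024-01-15 00:00:4
...........┃                ┃    ┃2024-01-15 00:00:4
....^......┃                ┃    ┃2024-01-15 00:00:5
━━━━━━━━━━━┛                ┃    ┃2024-01-15 00:00:5


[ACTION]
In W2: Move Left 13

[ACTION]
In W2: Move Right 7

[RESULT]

━━━━━━━━━━━┓                                        
gator      ┃                                        
───────────┨━━━━━━━━━━━━━━━━┓                       
...........┃dget            ┃                       
...........┃────────────────┨    ┏━━━━━━━━━━━━━━━━━━
........^..┃ay 2027         ┃    ┃ FileViewer       
......^^...┃ Fr Sa Su       ┃    ┠──────────────────
...........┃     1  2       ┃    ┃2024-01-15 00:00:3
...........┃  7*  8  9      ┃    ┃2024-01-15 00:00:3
.@.........┃13 14 15 16     ┃    ┃2024-01-15 00:00:3
~~.........┃0 21 22 23*     ┃    ┃2024-01-15 00:00:3
~~.........┃ 28* 29 30      ┃    ┃2024-01-15 00:00:4
...........┃                ┃    ┃2024-01-15 00:00:4
...........┃                ┃    ┃2024-01-15 00:00:4
..........^┃                ┃    ┃2024-01-15 00:00:5
━━━━━━━━━━━┛                ┃    ┃2024-01-15 00:00:5


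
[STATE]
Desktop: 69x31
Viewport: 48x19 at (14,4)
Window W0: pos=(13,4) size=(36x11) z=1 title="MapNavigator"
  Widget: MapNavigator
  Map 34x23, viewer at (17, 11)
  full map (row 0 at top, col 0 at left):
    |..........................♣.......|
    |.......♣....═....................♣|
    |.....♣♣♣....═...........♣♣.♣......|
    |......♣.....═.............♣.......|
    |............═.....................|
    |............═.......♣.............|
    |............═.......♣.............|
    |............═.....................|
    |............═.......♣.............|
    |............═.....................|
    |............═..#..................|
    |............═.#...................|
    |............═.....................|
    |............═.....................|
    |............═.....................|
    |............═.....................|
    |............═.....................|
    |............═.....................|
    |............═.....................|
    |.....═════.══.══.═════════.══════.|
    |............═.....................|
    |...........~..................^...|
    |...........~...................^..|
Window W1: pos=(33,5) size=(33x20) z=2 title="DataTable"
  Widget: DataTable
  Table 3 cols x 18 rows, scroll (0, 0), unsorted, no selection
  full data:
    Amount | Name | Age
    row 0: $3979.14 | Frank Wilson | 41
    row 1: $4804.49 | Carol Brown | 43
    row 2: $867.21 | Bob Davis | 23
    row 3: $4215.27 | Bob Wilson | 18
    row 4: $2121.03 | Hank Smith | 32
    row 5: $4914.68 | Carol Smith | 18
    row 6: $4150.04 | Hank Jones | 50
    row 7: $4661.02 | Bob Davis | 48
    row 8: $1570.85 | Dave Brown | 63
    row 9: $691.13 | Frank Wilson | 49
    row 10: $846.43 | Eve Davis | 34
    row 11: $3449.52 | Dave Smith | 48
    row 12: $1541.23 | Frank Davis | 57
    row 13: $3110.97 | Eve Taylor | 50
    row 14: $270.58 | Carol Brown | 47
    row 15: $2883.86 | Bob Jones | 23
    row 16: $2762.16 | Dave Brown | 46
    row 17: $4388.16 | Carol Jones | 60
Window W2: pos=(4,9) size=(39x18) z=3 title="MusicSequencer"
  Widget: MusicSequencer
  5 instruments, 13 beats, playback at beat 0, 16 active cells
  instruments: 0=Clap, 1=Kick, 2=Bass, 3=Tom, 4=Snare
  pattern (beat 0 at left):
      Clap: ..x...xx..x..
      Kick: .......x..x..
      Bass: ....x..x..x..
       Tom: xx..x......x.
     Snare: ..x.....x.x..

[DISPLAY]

━━━━━━━━━━━━━━━━━━━━━━━━━━━━━━━━━━┓             
 MapNavigator      ┏━━━━━━━━━━━━━━━━━━━━━━━━━━━━
───────────────────┃ DataTable                  
............═......┠────────────────────────────
............═......┃Amount  │Name        │Age   
━━━━━━━━━━━━━━━━━━━━━━━━━━━━┓────────────┼───   
uencer                      ┃Frank Wilson│41    
────────────────────────────┨Carol Brown │43    
3456789012                  ┃Bob Davis   │23    
···██··█··                  ┃Bob Wilson  │18    
····█··█··                  ┃Hank Smith  │32    
·█··█··█··                  ┃Carol Smith │18    
·█······█·                  ┃Hank Jones  │50    
·····█·█··                  ┃Bob Davis   │48    
                            ┃Dave Brown  │63    
                            ┃Frank Wilson│49    
                            ┃Eve Davis   │34    
                            ┃Dave Smith  │48    
                            ┃Frank Davis │57    


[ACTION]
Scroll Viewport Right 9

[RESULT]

━━━━━━━━━━━━━━━━━━━━━━━━━━━┓                    
igator      ┏━━━━━━━━━━━━━━━━━━━━━━━━━━━━━━━┓   
────────────┃ DataTable                     ┃   
.....═......┠───────────────────────────────┨   
.....═......┃Amount  │Name        │Age      ┃   
━━━━━━━━━━━━━━━━━━━━━┓────────────┼───      ┃   
                     ┃Frank Wilson│41       ┃   
─────────────────────┨Carol Brown │43       ┃   
012                  ┃Bob Davis   │23       ┃   
█··                  ┃Bob Wilson  │18       ┃   
█··                  ┃Hank Smith  │32       ┃   
█··                  ┃Carol Smith │18       ┃   
·█·                  ┃Hank Jones  │50       ┃   
█··                  ┃Bob Davis   │48       ┃   
                     ┃Dave Brown  │63       ┃   
                     ┃Frank Wilson│49       ┃   
                     ┃Eve Davis   │34       ┃   
                     ┃Dave Smith  │48       ┃   
                     ┃Frank Davis │57       ┃   


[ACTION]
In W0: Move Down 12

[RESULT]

━━━━━━━━━━━━━━━━━━━━━━━━━━━┓                    
igator      ┏━━━━━━━━━━━━━━━━━━━━━━━━━━━━━━━┓   
────────────┃ DataTable                     ┃   
═══.══.══.══┠───────────────────────────────┨   
.....═......┃Amount  │Name        │Age      ┃   
━━━━━━━━━━━━━━━━━━━━━┓────────────┼───      ┃   
                     ┃Frank Wilson│41       ┃   
─────────────────────┨Carol Brown │43       ┃   
012                  ┃Bob Davis   │23       ┃   
█··                  ┃Bob Wilson  │18       ┃   
█··                  ┃Hank Smith  │32       ┃   
█··                  ┃Carol Smith │18       ┃   
·█·                  ┃Hank Jones  │50       ┃   
█··                  ┃Bob Davis   │48       ┃   
                     ┃Dave Brown  │63       ┃   
                     ┃Frank Wilson│49       ┃   
                     ┃Eve Davis   │34       ┃   
                     ┃Dave Smith  │48       ┃   
                     ┃Frank Davis │57       ┃   


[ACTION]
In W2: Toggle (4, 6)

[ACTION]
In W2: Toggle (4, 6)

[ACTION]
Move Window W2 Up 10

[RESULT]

█··                  ┃━━━━━┓                    
█··                  ┃━━━━━━━━━━━━━━━━━━━━━━┓   
█··                  ┃e                     ┃   
·█·                  ┃──────────────────────┨   
█··                  ┃Name        │Age      ┃   
                     ┃────────────┼───      ┃   
                     ┃Frank Wilson│41       ┃   
                     ┃Carol Brown │43       ┃   
                     ┃Bob Davis   │23       ┃   
                     ┃Bob Wilson  │18       ┃   
                     ┃Hank Smith  │32       ┃   
                     ┃Carol Smith │18       ┃   
                     ┃Hank Jones  │50       ┃   
━━━━━━━━━━━━━━━━━━━━━┛Bob Davis   │48       ┃   
            ┃$1570.85│Dave Brown  │63       ┃   
            ┃$691.13 │Frank Wilson│49       ┃   
            ┃$846.43 │Eve Davis   │34       ┃   
            ┃$3449.52│Dave Smith  │48       ┃   
            ┃$1541.23│Frank Davis │57       ┃   


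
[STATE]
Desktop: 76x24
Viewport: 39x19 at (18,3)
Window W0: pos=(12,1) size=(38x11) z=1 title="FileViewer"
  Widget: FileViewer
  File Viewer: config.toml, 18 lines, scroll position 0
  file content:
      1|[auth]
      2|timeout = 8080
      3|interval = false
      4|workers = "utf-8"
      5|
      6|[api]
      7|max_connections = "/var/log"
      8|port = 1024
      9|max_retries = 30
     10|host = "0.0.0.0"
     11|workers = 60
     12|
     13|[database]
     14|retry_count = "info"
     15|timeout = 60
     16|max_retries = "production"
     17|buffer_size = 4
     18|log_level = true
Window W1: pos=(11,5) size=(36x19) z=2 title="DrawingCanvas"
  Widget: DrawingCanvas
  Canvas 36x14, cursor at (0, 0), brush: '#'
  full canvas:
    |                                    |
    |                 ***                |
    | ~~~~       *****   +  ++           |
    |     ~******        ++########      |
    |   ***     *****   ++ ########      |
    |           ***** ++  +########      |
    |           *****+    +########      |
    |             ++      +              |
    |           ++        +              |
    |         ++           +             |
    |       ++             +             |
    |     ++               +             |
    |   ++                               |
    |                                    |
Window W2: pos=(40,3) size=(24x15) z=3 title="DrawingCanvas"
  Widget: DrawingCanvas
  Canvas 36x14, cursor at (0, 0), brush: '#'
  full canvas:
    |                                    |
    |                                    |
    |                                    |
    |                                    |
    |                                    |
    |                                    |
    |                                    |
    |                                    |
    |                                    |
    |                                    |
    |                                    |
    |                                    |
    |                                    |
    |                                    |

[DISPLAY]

──────────────────────┏━━━━━━━━━━━━━━━━
]                     ┃ DrawingCanvas  
━━━━━━━━━━━━━━━━━━━━━━┠────────────────
ngCanvas              ┃+               
──────────────────────┃                
                      ┃                
           ***        ┃                
      *****   +  ++   ┃                
******        ++######┃                
     *****   ++ ######┃                
     ***** ++  +######┃                
     *****+    +######┃                
       ++      +      ┃                
     ++        +      ┃                
   ++           +     ┗━━━━━━━━━━━━━━━━
 ++             +           ┃          
+               +           ┃          
                            ┃          
                            ┃          


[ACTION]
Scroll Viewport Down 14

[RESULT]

━━━━━━━━━━━━━━━━━━━━━━┠────────────────
ngCanvas              ┃+               
──────────────────────┃                
                      ┃                
           ***        ┃                
      *****   +  ++   ┃                
******        ++######┃                
     *****   ++ ######┃                
     ***** ++  +######┃                
     *****+    +######┃                
       ++      +      ┃                
     ++        +      ┃                
   ++           +     ┗━━━━━━━━━━━━━━━━
 ++             +           ┃          
+               +           ┃          
                            ┃          
                            ┃          
                            ┃          
━━━━━━━━━━━━━━━━━━━━━━━━━━━━┛          


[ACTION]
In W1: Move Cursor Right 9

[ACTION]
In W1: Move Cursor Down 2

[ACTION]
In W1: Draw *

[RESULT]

━━━━━━━━━━━━━━━━━━━━━━┠────────────────
ngCanvas              ┃+               
──────────────────────┃                
                      ┃                
           ***        ┃                
   *  *****   +  ++   ┃                
******        ++######┃                
     *****   ++ ######┃                
     ***** ++  +######┃                
     *****+    +######┃                
       ++      +      ┃                
     ++        +      ┃                
   ++           +     ┗━━━━━━━━━━━━━━━━
 ++             +           ┃          
+               +           ┃          
                            ┃          
                            ┃          
                            ┃          
━━━━━━━━━━━━━━━━━━━━━━━━━━━━┛          


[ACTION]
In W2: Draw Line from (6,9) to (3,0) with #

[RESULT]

━━━━━━━━━━━━━━━━━━━━━━┠────────────────
ngCanvas              ┃+               
──────────────────────┃                
                      ┃                
           ***        ┃##              
   *  *****   +  ++   ┃  ###           
******        ++######┃     ###        
     *****   ++ ######┃        ##      
     ***** ++  +######┃                
     *****+    +######┃                
       ++      +      ┃                
     ++        +      ┃                
   ++           +     ┗━━━━━━━━━━━━━━━━
 ++             +           ┃          
+               +           ┃          
                            ┃          
                            ┃          
                            ┃          
━━━━━━━━━━━━━━━━━━━━━━━━━━━━┛          
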